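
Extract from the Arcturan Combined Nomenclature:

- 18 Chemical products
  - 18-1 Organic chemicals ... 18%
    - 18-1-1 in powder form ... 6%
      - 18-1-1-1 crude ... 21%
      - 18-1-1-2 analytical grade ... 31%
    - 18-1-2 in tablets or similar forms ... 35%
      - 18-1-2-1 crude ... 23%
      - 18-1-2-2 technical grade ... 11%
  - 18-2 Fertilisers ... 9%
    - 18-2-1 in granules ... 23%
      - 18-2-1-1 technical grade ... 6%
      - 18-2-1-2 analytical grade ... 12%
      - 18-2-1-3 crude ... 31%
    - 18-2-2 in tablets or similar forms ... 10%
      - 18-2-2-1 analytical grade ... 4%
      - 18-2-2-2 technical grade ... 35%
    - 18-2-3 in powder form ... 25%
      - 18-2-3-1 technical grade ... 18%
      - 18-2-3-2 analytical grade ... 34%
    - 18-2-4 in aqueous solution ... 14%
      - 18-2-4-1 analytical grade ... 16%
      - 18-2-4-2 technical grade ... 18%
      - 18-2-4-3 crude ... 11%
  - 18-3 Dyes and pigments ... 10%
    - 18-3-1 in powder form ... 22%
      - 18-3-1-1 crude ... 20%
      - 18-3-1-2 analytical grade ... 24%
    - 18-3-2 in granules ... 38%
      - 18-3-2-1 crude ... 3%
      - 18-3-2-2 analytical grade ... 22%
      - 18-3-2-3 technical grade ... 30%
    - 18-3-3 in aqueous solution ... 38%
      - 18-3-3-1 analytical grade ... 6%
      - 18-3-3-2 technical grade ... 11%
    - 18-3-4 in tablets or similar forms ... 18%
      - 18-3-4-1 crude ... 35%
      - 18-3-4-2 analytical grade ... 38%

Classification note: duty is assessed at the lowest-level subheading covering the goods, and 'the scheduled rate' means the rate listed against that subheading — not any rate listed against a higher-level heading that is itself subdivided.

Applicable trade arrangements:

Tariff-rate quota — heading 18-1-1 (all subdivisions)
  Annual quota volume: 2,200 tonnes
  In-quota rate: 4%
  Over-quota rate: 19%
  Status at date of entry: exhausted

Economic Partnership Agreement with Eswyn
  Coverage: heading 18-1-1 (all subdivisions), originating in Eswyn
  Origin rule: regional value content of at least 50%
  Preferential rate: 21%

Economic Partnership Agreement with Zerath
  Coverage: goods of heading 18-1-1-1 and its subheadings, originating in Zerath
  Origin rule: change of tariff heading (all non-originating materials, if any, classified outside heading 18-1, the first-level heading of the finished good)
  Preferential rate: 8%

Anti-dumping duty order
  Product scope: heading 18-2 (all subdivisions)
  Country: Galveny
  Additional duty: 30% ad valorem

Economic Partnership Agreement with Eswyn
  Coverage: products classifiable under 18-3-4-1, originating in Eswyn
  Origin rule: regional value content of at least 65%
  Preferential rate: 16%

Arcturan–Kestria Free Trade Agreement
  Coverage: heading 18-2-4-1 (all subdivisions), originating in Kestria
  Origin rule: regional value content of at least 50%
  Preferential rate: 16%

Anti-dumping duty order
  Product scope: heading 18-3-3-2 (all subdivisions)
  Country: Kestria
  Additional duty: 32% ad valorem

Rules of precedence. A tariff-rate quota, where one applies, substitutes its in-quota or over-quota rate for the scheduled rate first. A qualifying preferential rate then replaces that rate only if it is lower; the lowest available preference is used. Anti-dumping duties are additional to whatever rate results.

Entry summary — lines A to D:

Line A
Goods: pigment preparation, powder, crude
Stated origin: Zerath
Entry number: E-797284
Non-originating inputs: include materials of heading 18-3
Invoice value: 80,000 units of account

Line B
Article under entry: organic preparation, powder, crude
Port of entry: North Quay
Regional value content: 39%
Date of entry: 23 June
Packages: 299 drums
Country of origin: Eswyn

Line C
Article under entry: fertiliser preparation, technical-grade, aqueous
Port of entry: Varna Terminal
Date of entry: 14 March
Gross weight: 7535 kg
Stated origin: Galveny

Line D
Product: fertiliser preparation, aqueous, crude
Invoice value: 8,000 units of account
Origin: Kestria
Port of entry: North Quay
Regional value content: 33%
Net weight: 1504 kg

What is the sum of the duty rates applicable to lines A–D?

Line A: pigment → 18-3; powder → 18-3-1; crude → 18-3-1-1. Scheduled 20%. Zerath agreement on 18-1-1-1: 18-3-1-1 not covered. → 20%.
Line B: organic → 18-1; powder → 18-1-1; crude → 18-1-1-1. Scheduled 21%. quota on 18-1-1 exhausted → over-quota 19%; Eswyn agreement on 18-1-1: RVC < 50%; Eswyn agreement on 18-3-4-1: 18-1-1-1 not covered. → 19%.
Line C: fertiliser → 18-2; aqueous → 18-2-4; technical-grade → 18-2-4-2. Scheduled 18%. anti-dumping (Galveny, 18-2): +30%; total 18% + 30% = 48%. → 48%.
Line D: fertiliser → 18-2; aqueous → 18-2-4; crude → 18-2-4-3. Scheduled 11%. Kestria agreement on 18-2-4-1: 18-2-4-3 not covered. → 11%.
Sum: 20% + 19% + 48% + 11% = 98%.

98%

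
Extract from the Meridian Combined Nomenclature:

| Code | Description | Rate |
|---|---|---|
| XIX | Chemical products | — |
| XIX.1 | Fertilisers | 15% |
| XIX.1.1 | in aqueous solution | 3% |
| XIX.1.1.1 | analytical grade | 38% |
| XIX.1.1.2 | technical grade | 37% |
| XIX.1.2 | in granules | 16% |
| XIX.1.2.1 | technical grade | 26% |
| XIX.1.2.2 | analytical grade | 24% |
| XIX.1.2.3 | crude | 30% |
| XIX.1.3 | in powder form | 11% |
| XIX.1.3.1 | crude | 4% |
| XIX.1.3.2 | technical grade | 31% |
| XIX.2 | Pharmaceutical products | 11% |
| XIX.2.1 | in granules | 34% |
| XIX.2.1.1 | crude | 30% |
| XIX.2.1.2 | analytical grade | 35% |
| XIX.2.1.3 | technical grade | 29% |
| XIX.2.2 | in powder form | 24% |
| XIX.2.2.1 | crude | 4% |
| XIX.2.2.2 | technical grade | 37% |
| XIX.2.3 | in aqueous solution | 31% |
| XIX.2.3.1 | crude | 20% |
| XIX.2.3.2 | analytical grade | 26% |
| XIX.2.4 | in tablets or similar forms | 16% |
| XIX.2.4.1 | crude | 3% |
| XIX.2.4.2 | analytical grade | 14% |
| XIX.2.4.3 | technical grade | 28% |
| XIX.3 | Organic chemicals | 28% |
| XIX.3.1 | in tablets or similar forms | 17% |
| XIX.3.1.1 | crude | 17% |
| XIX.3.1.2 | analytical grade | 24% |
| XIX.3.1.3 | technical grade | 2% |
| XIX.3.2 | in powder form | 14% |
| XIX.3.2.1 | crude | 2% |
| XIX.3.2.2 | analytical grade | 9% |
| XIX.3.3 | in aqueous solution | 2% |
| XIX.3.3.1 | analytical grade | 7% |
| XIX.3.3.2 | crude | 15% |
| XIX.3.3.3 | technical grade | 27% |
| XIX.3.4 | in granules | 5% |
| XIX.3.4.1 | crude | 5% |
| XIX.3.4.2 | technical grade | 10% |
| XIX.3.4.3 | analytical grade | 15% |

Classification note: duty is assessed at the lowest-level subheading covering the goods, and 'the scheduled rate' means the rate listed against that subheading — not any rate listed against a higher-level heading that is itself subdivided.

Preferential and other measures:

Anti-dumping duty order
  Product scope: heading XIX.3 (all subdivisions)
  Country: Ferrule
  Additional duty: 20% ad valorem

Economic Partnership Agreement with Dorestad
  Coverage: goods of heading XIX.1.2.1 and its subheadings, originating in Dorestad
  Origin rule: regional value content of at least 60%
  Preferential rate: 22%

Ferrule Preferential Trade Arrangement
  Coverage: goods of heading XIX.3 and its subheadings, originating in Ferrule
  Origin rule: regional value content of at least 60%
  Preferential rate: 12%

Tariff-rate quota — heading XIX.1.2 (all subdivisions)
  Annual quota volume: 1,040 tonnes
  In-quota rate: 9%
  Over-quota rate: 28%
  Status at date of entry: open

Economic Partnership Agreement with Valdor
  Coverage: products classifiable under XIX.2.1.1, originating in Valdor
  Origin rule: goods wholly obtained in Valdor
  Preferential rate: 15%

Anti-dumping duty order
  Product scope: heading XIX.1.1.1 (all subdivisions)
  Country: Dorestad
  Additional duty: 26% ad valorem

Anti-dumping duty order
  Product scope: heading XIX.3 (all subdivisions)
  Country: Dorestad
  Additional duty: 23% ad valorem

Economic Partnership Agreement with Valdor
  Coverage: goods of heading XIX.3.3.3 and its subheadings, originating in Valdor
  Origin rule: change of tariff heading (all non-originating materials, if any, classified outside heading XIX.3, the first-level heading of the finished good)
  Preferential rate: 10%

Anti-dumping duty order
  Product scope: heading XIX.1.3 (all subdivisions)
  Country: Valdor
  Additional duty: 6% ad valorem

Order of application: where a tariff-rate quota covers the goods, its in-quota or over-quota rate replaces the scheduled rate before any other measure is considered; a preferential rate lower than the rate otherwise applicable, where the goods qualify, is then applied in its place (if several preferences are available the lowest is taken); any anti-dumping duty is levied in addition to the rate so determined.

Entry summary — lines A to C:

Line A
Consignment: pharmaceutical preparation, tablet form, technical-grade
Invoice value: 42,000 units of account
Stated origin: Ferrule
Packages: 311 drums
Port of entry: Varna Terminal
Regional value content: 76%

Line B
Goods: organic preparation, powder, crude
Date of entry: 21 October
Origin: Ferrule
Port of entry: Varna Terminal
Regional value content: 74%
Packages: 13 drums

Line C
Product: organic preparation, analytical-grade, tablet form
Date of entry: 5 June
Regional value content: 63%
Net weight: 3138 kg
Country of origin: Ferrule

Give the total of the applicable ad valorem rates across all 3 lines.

Line A: pharmaceutical → XIX.2; tablet form → XIX.2.4; technical-grade → XIX.2.4.3. Scheduled 28%. Ferrule agreement on XIX.3: XIX.2.4.3 not covered. → 28%.
Line B: organic → XIX.3; powder → XIX.3.2; crude → XIX.3.2.1. Scheduled 2%. Ferrule agreement on XIX.3: RVC ≥ 60% → 12% available; preference 12% not lower than 2% → no reduction; anti-dumping (Ferrule, XIX.3): +20%; total 2% + 20% = 22%. → 22%.
Line C: organic → XIX.3; tablet form → XIX.3.1; analytical-grade → XIX.3.1.2. Scheduled 24%. Ferrule agreement on XIX.3: RVC ≥ 60% → 12% available; preferential 12%; anti-dumping (Ferrule, XIX.3): +20%; total 12% + 20% = 32%. → 32%.
Sum: 28% + 22% + 32% = 82%.

82%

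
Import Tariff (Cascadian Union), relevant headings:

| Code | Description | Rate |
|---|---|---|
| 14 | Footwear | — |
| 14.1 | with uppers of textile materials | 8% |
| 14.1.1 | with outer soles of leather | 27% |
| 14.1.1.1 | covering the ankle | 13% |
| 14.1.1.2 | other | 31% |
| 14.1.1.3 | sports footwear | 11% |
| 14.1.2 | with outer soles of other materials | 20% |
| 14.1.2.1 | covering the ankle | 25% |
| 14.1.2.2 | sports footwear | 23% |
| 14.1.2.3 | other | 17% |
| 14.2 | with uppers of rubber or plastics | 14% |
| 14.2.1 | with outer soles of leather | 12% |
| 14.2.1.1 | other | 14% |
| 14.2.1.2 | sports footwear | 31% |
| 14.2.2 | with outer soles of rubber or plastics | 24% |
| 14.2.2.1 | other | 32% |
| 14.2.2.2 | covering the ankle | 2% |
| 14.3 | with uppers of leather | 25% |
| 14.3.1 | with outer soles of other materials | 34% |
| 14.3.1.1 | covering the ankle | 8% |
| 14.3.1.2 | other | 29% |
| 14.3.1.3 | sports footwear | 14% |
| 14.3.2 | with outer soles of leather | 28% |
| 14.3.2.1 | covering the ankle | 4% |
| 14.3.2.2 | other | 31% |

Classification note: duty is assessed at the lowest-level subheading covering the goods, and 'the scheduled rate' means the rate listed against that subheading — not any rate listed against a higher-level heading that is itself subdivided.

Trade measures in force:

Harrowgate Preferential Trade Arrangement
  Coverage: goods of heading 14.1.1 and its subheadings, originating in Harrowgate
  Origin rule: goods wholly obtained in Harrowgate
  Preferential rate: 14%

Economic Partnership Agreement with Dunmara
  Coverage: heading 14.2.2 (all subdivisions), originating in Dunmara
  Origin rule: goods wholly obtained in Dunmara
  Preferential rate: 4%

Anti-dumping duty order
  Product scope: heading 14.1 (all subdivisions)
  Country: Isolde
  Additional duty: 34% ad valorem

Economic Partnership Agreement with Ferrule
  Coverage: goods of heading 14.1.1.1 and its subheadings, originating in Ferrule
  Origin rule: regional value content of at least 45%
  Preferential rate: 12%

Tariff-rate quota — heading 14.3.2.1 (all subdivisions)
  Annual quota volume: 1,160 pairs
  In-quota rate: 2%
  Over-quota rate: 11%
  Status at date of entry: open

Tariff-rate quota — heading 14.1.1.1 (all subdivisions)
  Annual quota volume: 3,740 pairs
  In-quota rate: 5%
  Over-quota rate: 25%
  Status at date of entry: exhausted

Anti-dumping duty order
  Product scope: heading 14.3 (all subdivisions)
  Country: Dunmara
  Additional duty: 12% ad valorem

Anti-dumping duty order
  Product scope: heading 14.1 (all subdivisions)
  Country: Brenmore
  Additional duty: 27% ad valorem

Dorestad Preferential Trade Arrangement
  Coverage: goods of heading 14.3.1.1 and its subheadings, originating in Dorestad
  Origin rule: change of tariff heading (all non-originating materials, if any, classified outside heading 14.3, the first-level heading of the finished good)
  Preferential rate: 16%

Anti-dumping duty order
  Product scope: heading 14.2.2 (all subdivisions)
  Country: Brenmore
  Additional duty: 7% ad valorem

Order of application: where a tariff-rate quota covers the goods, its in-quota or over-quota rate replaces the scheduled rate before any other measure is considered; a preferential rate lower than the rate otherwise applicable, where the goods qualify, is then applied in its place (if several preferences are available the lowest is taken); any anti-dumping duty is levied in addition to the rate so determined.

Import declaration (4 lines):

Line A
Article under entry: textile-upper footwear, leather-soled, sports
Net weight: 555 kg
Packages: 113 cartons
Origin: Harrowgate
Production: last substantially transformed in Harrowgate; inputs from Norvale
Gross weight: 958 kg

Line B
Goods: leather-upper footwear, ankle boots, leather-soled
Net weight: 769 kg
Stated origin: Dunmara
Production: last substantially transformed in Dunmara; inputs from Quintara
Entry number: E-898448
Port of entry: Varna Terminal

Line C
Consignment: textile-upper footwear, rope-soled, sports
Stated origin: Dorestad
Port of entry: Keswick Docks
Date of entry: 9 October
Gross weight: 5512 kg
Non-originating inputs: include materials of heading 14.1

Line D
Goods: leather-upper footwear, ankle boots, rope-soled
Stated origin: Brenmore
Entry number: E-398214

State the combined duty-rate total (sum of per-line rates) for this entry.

56%

Line A: textile-upper → 14.1; leather-soled → 14.1.1; sports → 14.1.1.3. Scheduled 11%. Harrowgate agreement on 14.1.1: not wholly obtained. → 11%.
Line B: leather-upper → 14.3; leather-soled → 14.3.2; ankle boots → 14.3.2.1. Scheduled 4%. quota on 14.3.2.1 open → in-quota 2%; Dunmara agreement on 14.2.2: 14.3.2.1 not covered; anti-dumping (Dunmara, 14.3): +12%; total 2% + 12% = 14%. → 14%.
Line C: textile-upper → 14.1; rope-soled → 14.1.2; sports → 14.1.2.2. Scheduled 23%. Dorestad agreement on 14.3.1.1: 14.1.2.2 not covered. → 23%.
Line D: leather-upper → 14.3; rope-soled → 14.3.1; ankle boots → 14.3.1.1. Scheduled 8%. No special measure applies. → 8%.
Sum: 11% + 14% + 23% + 8% = 56%.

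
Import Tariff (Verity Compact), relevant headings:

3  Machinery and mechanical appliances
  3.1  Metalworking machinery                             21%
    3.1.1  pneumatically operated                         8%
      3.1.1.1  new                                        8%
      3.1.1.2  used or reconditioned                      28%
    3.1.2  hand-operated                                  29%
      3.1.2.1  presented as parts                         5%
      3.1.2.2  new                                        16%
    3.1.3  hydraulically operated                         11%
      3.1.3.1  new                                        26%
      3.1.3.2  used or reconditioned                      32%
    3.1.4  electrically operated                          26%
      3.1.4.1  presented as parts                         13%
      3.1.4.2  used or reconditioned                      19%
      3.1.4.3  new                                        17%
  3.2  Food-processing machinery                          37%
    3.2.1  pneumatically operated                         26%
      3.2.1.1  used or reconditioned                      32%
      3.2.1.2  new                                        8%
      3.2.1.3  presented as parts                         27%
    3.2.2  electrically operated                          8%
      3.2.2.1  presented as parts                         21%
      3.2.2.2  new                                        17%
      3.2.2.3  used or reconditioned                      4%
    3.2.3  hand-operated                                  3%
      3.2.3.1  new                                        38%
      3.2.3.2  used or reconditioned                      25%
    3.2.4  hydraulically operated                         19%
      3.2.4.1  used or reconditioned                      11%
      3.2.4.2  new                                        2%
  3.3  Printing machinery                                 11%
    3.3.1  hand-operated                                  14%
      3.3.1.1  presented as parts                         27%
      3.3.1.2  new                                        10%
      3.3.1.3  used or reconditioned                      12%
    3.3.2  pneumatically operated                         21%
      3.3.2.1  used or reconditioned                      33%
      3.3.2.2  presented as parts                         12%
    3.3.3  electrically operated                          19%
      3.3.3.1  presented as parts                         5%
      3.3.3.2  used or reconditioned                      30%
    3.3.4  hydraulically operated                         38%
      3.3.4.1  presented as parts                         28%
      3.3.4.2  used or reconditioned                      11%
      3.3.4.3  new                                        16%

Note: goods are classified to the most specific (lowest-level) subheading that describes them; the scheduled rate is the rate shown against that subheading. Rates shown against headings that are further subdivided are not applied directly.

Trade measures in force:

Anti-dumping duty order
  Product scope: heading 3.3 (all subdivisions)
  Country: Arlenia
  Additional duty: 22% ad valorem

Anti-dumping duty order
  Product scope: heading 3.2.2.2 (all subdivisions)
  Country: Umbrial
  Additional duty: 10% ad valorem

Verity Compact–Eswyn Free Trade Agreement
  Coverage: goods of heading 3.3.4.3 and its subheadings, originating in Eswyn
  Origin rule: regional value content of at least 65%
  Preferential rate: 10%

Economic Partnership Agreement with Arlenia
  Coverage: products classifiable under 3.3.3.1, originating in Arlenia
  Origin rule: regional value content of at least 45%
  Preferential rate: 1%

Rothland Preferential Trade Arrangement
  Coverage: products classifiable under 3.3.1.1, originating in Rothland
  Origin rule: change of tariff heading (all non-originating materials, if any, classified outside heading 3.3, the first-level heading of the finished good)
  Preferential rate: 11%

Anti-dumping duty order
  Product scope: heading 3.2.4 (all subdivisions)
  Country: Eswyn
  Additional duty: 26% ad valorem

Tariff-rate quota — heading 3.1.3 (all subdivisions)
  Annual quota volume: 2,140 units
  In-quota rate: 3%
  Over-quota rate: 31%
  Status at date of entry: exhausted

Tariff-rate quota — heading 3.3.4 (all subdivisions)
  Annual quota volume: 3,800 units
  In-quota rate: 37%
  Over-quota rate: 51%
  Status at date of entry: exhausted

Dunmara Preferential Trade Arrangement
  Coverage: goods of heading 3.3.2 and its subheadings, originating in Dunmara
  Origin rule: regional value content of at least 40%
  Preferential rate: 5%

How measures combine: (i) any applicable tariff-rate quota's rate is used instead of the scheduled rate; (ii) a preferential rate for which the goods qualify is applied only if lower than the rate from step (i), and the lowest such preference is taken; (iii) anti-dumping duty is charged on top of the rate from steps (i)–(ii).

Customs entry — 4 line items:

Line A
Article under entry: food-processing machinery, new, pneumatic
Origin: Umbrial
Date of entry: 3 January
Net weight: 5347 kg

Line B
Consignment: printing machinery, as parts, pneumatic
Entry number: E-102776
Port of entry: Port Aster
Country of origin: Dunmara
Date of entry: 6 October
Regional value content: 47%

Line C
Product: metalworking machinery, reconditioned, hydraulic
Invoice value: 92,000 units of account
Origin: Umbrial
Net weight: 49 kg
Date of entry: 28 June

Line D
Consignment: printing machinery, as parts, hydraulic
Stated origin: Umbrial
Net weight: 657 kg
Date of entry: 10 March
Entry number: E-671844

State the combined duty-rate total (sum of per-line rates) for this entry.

Line A: food-processing → 3.2; pneumatic → 3.2.1; new → 3.2.1.2. Scheduled 8%. No special measure applies. → 8%.
Line B: printing → 3.3; pneumatic → 3.3.2; as parts → 3.3.2.2. Scheduled 12%. Dunmara agreement on 3.3.2: RVC ≥ 40% → 5% available; preferential 5%. → 5%.
Line C: metalworking → 3.1; hydraulic → 3.1.3; reconditioned → 3.1.3.2. Scheduled 32%. quota on 3.1.3 exhausted → over-quota 31%. → 31%.
Line D: printing → 3.3; hydraulic → 3.3.4; as parts → 3.3.4.1. Scheduled 28%. quota on 3.3.4 exhausted → over-quota 51%. → 51%.
Sum: 8% + 5% + 31% + 51% = 95%.

95%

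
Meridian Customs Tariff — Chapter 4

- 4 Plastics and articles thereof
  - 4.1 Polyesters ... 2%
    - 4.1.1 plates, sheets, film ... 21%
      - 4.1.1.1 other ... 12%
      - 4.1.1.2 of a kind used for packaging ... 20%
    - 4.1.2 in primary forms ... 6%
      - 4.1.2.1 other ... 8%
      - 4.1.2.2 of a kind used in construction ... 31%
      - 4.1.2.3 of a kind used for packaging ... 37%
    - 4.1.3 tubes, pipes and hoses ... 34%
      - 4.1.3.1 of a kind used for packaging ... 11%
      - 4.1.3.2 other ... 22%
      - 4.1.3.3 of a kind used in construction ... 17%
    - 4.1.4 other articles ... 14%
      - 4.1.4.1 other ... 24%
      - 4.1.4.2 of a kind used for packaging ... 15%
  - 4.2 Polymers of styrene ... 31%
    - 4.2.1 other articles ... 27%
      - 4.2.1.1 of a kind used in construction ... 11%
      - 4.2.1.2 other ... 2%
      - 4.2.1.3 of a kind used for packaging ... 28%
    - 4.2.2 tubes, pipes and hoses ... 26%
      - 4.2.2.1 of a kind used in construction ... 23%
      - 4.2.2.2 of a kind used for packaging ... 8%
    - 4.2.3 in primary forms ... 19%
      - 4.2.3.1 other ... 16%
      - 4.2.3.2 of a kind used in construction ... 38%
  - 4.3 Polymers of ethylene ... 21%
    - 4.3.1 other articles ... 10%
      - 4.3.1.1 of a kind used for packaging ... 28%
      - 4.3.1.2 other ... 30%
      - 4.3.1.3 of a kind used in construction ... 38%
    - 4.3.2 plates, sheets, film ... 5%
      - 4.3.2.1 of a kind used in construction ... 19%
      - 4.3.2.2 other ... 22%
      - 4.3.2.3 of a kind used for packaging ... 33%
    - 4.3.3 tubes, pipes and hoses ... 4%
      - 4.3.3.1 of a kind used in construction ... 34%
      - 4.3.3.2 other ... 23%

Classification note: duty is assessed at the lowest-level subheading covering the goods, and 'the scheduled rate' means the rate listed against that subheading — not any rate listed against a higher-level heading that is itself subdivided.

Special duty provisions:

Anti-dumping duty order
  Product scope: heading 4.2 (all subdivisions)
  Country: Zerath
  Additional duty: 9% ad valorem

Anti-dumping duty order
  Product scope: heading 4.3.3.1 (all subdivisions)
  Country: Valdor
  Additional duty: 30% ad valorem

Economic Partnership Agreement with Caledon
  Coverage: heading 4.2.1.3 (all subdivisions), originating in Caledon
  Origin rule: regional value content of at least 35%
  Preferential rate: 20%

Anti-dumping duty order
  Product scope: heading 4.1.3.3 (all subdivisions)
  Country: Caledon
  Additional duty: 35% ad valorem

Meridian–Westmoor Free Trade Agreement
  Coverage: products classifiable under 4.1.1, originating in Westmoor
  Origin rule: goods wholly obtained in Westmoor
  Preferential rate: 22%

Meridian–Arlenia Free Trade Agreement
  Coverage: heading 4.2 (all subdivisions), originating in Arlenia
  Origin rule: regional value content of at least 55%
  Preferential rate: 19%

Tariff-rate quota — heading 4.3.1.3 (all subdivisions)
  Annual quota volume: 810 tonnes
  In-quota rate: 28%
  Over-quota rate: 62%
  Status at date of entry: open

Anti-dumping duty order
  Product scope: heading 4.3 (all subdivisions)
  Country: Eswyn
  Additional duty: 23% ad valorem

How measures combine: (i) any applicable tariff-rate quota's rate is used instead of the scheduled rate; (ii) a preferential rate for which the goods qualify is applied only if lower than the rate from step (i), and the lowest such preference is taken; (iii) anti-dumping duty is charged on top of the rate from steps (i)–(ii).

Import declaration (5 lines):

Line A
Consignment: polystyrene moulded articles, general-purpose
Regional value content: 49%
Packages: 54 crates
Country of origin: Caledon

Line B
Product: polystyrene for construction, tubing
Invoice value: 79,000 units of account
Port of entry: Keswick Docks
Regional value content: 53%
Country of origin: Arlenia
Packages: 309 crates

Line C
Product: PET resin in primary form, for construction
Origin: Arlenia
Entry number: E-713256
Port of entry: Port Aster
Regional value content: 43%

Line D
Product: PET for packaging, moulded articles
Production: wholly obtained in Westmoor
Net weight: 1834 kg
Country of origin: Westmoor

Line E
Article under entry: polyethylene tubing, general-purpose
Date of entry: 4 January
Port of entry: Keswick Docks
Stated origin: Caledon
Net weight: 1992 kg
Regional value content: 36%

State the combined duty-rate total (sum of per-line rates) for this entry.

Line A: polystyrene → 4.2; moulded articles → 4.2.1; general-purpose → 4.2.1.2. Scheduled 2%. Caledon agreement on 4.2.1.3: 4.2.1.2 not covered. → 2%.
Line B: polystyrene → 4.2; tubing → 4.2.2; for construction → 4.2.2.1. Scheduled 23%. Arlenia agreement on 4.2: RVC < 55%. → 23%.
Line C: PET → 4.1; resin in primary form → 4.1.2; for construction → 4.1.2.2. Scheduled 31%. Arlenia agreement on 4.2: 4.1.2.2 not covered. → 31%.
Line D: PET → 4.1; moulded articles → 4.1.4; for packaging → 4.1.4.2. Scheduled 15%. Westmoor agreement on 4.1.1: 4.1.4.2 not covered. → 15%.
Line E: polyethylene → 4.3; tubing → 4.3.3; general-purpose → 4.3.3.2. Scheduled 23%. Caledon agreement on 4.2.1.3: 4.3.3.2 not covered. → 23%.
Sum: 2% + 23% + 31% + 15% + 23% = 94%.

94%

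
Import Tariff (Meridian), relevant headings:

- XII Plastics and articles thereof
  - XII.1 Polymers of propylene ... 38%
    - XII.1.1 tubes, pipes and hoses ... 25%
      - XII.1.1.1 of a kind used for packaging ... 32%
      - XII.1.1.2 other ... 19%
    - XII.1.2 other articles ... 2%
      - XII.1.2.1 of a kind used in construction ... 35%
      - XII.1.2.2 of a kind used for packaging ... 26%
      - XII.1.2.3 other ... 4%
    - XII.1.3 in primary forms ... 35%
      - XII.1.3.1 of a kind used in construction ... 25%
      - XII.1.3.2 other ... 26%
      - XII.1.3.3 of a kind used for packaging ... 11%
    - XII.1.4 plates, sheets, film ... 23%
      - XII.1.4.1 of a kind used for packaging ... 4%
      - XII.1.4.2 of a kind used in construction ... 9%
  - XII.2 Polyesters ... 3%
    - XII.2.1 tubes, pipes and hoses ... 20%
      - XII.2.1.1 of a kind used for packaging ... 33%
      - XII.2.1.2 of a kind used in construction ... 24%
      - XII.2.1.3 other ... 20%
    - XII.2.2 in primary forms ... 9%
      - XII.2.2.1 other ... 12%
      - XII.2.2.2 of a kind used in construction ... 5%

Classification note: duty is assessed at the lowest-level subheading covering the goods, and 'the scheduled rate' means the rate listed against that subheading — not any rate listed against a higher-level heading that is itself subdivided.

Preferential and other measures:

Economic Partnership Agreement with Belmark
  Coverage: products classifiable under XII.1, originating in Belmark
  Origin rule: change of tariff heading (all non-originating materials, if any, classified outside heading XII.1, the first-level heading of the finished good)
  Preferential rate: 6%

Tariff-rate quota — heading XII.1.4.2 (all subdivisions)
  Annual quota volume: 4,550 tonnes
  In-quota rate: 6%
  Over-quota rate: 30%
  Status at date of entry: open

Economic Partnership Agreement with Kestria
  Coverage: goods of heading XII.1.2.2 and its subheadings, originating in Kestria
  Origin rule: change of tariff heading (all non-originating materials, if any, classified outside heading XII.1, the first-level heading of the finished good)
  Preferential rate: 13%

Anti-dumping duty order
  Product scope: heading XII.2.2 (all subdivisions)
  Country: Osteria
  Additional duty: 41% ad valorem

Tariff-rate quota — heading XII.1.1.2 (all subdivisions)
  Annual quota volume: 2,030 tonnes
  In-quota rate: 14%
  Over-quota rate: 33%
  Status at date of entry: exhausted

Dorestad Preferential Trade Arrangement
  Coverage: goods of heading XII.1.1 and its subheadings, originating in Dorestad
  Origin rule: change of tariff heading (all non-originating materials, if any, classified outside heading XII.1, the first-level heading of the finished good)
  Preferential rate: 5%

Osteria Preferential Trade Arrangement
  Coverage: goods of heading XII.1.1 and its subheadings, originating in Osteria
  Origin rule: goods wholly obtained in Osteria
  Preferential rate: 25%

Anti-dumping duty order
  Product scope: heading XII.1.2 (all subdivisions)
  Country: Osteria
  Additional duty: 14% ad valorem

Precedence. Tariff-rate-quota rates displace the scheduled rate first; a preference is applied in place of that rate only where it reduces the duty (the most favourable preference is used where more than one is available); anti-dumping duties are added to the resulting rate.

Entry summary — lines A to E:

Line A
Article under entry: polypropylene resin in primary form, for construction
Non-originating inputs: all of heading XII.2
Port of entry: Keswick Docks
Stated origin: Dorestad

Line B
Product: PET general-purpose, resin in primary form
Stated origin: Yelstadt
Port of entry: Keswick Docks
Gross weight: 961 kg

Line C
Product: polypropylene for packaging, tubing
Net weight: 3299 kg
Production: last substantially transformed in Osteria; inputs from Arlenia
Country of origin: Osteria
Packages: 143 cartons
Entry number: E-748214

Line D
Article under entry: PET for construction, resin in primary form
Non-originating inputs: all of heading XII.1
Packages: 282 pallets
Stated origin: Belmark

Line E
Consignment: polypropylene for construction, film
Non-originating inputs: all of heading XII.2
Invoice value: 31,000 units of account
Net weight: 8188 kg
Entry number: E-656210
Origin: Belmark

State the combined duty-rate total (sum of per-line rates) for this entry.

80%

Line A: polypropylene → XII.1; resin in primary form → XII.1.3; for construction → XII.1.3.1. Scheduled 25%. Dorestad agreement on XII.1.1: XII.1.3.1 not covered. → 25%.
Line B: PET → XII.2; resin in primary form → XII.2.2; general-purpose → XII.2.2.1. Scheduled 12%. No special measure applies. → 12%.
Line C: polypropylene → XII.1; tubing → XII.1.1; for packaging → XII.1.1.1. Scheduled 32%. Osteria agreement on XII.1.1: not wholly obtained. → 32%.
Line D: PET → XII.2; resin in primary form → XII.2.2; for construction → XII.2.2.2. Scheduled 5%. Belmark agreement on XII.1: XII.2.2.2 not covered. → 5%.
Line E: polypropylene → XII.1; film → XII.1.4; for construction → XII.1.4.2. Scheduled 9%. quota on XII.1.4.2 open → in-quota 6%; Belmark agreement on XII.1: CTH met → 6% available; preference 6% not lower than 6% → no reduction. → 6%.
Sum: 25% + 12% + 32% + 5% + 6% = 80%.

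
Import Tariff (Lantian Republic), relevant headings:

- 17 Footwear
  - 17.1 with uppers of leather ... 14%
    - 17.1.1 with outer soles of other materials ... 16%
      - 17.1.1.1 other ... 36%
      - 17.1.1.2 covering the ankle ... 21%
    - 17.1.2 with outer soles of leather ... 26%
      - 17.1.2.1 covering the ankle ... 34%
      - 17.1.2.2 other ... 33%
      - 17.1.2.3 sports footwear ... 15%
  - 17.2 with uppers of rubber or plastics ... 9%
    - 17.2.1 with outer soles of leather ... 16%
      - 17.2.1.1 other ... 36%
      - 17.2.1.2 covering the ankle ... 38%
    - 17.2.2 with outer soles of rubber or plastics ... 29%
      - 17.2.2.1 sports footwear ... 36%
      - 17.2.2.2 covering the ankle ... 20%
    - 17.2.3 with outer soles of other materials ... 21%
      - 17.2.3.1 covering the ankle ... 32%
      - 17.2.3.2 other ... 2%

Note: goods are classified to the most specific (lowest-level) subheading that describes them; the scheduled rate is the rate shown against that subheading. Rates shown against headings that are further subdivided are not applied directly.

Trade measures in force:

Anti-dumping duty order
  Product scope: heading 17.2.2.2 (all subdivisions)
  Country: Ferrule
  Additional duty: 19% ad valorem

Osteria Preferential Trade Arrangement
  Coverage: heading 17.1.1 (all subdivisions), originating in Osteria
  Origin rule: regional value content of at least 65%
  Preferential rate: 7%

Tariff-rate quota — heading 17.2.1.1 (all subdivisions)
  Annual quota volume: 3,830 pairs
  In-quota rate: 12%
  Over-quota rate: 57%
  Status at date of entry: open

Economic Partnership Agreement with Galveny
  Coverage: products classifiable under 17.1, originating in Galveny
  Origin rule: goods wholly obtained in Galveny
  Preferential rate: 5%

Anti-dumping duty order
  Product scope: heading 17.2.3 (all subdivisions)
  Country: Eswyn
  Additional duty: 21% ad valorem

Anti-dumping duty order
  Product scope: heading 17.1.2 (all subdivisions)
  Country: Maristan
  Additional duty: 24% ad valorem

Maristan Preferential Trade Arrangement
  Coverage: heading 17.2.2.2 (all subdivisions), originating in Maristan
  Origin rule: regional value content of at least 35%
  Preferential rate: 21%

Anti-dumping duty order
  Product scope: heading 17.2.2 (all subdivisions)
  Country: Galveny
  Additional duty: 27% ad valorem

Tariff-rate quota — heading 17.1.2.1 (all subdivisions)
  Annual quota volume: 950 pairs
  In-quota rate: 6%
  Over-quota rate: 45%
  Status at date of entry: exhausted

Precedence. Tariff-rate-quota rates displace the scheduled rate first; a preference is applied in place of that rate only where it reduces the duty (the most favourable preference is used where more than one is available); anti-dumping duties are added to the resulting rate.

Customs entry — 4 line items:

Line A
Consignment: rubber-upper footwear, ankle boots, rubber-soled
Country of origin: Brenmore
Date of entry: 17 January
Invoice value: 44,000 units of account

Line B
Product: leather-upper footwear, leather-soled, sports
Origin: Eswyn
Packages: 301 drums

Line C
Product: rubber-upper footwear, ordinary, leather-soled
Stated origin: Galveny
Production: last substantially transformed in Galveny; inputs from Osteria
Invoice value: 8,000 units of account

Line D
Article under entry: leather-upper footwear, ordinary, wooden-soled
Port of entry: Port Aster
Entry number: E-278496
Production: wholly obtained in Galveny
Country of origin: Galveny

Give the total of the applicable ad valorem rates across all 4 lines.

Line A: rubber-upper → 17.2; rubber-soled → 17.2.2; ankle boots → 17.2.2.2. Scheduled 20%. No special measure applies. → 20%.
Line B: leather-upper → 17.1; leather-soled → 17.1.2; sports → 17.1.2.3. Scheduled 15%. No special measure applies. → 15%.
Line C: rubber-upper → 17.2; leather-soled → 17.2.1; ordinary → 17.2.1.1. Scheduled 36%. quota on 17.2.1.1 open → in-quota 12%; Galveny agreement on 17.1: 17.2.1.1 not covered. → 12%.
Line D: leather-upper → 17.1; wooden-soled → 17.1.1; ordinary → 17.1.1.1. Scheduled 36%. Galveny agreement on 17.1: wholly obtained → 5% available; preferential 5%. → 5%.
Sum: 20% + 15% + 12% + 5% = 52%.

52%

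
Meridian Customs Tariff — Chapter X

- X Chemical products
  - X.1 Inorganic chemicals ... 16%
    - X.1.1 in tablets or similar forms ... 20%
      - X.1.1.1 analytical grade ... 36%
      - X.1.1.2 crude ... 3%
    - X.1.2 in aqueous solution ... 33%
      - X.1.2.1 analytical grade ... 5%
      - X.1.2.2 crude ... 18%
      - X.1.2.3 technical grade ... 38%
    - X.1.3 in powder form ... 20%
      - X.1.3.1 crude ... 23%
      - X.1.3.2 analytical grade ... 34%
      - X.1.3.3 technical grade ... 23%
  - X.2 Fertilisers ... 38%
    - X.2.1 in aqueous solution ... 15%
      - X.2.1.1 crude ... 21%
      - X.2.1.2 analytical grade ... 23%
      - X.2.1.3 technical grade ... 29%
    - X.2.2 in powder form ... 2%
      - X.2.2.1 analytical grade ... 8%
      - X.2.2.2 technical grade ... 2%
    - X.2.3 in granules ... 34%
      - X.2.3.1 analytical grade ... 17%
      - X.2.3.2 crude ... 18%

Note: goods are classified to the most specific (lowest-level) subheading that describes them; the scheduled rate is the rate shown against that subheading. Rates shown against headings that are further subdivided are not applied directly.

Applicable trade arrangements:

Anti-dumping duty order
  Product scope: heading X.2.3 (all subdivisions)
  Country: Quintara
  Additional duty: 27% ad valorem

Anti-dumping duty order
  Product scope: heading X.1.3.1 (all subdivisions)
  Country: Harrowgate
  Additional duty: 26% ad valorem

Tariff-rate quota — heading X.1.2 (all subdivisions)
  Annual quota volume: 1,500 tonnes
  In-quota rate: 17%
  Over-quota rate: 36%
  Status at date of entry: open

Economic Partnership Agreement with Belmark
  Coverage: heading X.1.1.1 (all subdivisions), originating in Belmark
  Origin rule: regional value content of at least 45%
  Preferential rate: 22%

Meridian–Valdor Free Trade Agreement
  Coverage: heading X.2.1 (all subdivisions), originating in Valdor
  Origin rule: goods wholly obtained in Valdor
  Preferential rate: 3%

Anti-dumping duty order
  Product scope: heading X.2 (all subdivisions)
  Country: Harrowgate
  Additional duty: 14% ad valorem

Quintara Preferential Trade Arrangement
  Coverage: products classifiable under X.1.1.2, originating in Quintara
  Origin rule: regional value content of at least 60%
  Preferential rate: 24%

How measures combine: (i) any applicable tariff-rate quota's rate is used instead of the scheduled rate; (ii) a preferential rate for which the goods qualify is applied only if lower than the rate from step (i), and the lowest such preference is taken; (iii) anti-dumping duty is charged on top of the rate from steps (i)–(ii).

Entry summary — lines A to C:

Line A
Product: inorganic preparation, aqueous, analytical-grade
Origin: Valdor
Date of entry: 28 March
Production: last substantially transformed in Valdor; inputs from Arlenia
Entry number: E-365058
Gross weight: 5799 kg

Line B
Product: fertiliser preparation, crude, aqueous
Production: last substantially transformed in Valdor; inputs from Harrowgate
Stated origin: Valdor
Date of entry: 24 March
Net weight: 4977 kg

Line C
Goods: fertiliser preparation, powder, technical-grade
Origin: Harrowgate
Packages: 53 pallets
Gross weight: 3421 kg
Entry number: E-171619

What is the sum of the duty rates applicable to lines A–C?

54%

Line A: inorganic → X.1; aqueous → X.1.2; analytical-grade → X.1.2.1. Scheduled 5%. quota on X.1.2 open → in-quota 17%; Valdor agreement on X.2.1: X.1.2.1 not covered. → 17%.
Line B: fertiliser → X.2; aqueous → X.2.1; crude → X.2.1.1. Scheduled 21%. Valdor agreement on X.2.1: not wholly obtained. → 21%.
Line C: fertiliser → X.2; powder → X.2.2; technical-grade → X.2.2.2. Scheduled 2%. anti-dumping (Harrowgate, X.2): +14%; total 2% + 14% = 16%. → 16%.
Sum: 17% + 21% + 16% = 54%.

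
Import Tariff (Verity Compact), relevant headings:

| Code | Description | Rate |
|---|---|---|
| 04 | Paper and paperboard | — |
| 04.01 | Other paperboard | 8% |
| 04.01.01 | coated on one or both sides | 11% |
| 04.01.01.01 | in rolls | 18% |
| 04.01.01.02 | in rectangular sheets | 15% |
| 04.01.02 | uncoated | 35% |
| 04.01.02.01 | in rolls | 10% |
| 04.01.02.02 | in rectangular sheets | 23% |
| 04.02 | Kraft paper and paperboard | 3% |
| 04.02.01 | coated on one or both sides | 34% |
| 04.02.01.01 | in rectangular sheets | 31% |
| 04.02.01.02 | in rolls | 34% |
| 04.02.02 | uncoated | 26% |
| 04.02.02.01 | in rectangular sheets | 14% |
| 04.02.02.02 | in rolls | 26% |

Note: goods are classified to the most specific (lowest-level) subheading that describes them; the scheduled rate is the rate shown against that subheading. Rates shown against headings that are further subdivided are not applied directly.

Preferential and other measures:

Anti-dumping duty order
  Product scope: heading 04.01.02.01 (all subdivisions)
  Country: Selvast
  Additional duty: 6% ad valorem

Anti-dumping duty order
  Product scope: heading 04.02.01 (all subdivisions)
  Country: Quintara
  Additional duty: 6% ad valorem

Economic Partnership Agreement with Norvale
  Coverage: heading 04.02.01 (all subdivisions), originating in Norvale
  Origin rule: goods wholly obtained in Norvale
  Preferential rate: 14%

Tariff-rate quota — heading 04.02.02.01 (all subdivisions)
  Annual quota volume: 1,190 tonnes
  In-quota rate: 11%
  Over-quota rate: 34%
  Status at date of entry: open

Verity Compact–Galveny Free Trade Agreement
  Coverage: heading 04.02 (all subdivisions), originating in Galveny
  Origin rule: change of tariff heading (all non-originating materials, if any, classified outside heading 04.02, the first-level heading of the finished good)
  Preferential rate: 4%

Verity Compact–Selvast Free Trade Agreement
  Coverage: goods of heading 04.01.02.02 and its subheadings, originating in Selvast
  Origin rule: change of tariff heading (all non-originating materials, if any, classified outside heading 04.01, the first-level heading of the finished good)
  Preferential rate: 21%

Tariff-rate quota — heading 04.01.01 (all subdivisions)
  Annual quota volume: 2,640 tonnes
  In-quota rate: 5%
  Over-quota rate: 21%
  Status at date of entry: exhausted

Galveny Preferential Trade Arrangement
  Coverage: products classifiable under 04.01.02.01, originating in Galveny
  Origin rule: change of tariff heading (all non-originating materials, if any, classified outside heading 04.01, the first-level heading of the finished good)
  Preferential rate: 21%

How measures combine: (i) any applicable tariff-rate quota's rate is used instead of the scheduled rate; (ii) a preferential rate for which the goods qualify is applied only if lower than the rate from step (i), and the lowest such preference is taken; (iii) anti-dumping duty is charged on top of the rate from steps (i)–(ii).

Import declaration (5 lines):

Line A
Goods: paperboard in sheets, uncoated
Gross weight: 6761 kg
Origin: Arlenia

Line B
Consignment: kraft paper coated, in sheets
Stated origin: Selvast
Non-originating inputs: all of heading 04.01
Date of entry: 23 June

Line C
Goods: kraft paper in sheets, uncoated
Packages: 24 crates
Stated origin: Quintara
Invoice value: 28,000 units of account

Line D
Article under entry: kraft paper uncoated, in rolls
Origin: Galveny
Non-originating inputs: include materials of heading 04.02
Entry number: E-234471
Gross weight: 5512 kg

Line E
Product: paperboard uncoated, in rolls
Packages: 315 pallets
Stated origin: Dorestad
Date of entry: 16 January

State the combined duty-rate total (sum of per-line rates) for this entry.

101%

Line A: paperboard → 04.01; uncoated → 04.01.02; in sheets → 04.01.02.02. Scheduled 23%. No special measure applies. → 23%.
Line B: kraft paper → 04.02; coated → 04.02.01; in sheets → 04.02.01.01. Scheduled 31%. Selvast agreement on 04.01.02.02: 04.02.01.01 not covered. → 31%.
Line C: kraft paper → 04.02; uncoated → 04.02.02; in sheets → 04.02.02.01. Scheduled 14%. quota on 04.02.02.01 open → in-quota 11%. → 11%.
Line D: kraft paper → 04.02; uncoated → 04.02.02; in rolls → 04.02.02.02. Scheduled 26%. Galveny agreement on 04.02: CTH not met; Galveny agreement on 04.01.02.01: 04.02.02.02 not covered. → 26%.
Line E: paperboard → 04.01; uncoated → 04.01.02; in rolls → 04.01.02.01. Scheduled 10%. No special measure applies. → 10%.
Sum: 23% + 31% + 11% + 26% + 10% = 101%.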